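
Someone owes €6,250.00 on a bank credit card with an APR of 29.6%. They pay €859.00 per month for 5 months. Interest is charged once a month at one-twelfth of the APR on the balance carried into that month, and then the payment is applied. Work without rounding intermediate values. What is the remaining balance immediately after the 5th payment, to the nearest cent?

€2,547.63

Monthly rate r = 29.6%/12 = 2.46667% = 0.0246667.
Each month: B ← B·(1+r) − €859.00.
Month 1: interest €154.17; balance after payment €5,545.17.
Month 2: interest €136.78; balance after payment €4,822.95.
Month 3: interest €118.97; balance after payment €4,082.91.
Month 4: interest €100.71; balance after payment €3,324.63.
Month 5: interest €82.01; balance after payment €2,547.63.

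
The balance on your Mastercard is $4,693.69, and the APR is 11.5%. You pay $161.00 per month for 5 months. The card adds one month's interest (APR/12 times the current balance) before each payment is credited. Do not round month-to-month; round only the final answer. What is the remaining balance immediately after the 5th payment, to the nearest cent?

Monthly rate r = 11.5%/12 = 0.958333% = 0.00958333.
Each month: B ← B·(1+r) − $161.00.
Month 1: interest $44.98; balance after payment $4,577.67.
Month 2: interest $43.87; balance after payment $4,460.54.
Month 3: interest $42.75; balance after payment $4,342.29.
Month 4: interest $41.61; balance after payment $4,222.90.
Month 5: interest $40.47; balance after payment $4,102.37.

$4,102.37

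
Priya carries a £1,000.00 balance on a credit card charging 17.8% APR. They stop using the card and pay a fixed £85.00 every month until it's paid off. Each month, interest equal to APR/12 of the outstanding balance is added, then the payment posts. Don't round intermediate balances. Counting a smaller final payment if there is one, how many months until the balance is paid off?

14 payments

Monthly rate r = 17.8%/12 = 1.48333% = 0.0148333.
Recurrence: B ← B·(1+r) − £85.00.
Month 1: interest £14.83; balance after payment £929.83.
Month 2: interest £13.79; balance after payment £858.63.
Closed form: n = −ln(1 − rB₀/P)/ln(1+r) = −ln(0.82549)/ln(1.01483) ≈ 13.025, so the balance reaches zero during payment 14.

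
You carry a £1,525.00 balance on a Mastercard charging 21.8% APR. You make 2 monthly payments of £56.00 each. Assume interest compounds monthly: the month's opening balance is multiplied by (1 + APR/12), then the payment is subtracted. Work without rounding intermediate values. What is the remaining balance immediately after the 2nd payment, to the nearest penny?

Monthly rate r = 21.8%/12 = 1.81667% = 0.0181667.
Each month: B ← B·(1+r) − £56.00.
Month 1: interest £27.70; balance after payment £1,496.70.
Month 2: interest £27.19; balance after payment £1,467.89.

£1,467.89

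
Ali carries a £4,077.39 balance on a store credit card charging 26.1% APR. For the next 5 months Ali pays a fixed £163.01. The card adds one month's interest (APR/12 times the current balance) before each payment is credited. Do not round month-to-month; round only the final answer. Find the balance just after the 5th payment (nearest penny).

£3,689.23

Monthly rate r = 26.1%/12 = 2.175% = 0.02175.
Each month: B ← B·(1+r) − £163.01.
Month 1: interest £88.68; balance after payment £4,003.06.
Month 2: interest £87.07; balance after payment £3,927.12.
Month 3: interest £85.41; balance after payment £3,849.52.
Month 4: interest £83.73; balance after payment £3,770.24.
Month 5: interest £82.00; balance after payment £3,689.23.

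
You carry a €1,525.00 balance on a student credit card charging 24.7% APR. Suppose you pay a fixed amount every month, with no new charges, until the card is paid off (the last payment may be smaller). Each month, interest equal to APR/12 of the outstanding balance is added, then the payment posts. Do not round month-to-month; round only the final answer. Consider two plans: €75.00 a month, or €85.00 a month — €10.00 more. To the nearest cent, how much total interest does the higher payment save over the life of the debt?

Monthly rate r = 24.7%/12 = 2.05833% = 0.0205833.
At €75.00/mo: n = ⌈−ln(1 − rB₀/P)/ln(1+r)⌉ = 27 payments (last €46.04); total interest = total paid − €1,525.00 = €471.04.
At €85.00/mo: 23 payments (last €53.07); total interest €398.07.
Interest saved = €471.04 − €398.07 = €72.97.

€72.97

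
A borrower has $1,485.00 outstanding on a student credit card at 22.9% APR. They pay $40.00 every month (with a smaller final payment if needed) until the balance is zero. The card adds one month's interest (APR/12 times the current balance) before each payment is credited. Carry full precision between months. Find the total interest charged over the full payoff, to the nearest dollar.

Monthly rate r = 22.9%/12 = 1.90833% = 0.0190833.
Payoff takes n = ⌈−ln(1 − rB₀/P)/ln(1+r)⌉ = ⌈65.205⌉ = 66 payments; the last is $8.27.
Total paid = 65·$40.00 + $8.27 = $2,608.27.
Total interest = total paid − principal = $2,608.27 − $1,485.00 = $1,123.27.

$1,123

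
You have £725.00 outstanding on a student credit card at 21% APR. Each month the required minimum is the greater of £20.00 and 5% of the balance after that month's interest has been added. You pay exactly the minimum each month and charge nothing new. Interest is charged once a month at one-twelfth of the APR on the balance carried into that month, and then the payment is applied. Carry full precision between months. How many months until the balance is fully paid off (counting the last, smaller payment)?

43 months

Monthly rate r = 21%/12 = 1.75% = 0.0175.
While 5% of the post-interest balance exceeds £20.00, each month B ← (B·(1+r))·(1 − 0.05), i.e. B shrinks by the factor (1+r)·0.95 = 0.96663.
This holds for months 1–19. Entering month 20 the balance is £380.40; 5% of the post-interest balance is now below £20.00, so the flat £20.00 minimum applies from here.
From month 20 a fixed £20.00 at rate r clears £380.40 in 24 more payments. Total: 19 + 24 = 43 months.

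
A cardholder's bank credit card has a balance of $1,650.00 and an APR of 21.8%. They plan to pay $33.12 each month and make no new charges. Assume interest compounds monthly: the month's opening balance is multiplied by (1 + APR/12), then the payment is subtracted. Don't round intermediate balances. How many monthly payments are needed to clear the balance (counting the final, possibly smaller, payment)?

Monthly rate r = 21.8%/12 = 1.81667% = 0.0181667.
Recurrence: B ← B·(1+r) − $33.12.
Month 1: interest $29.98; balance after payment $1,646.86.
Month 2: interest $29.92; balance after payment $1,643.65.
Closed form: n = −ln(1 − rB₀/P)/ln(1+r) = −ln(0.094958)/ln(1.01817) ≈ 130.769, so the balance reaches zero during payment 131.

131 months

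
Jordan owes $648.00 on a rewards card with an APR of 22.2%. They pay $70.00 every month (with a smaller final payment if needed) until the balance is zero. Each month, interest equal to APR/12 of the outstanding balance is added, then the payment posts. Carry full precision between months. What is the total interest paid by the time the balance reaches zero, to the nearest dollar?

$69

Monthly rate r = 22.2%/12 = 1.85% = 0.0185.
Payoff takes n = ⌈−ln(1 − rB₀/P)/ln(1+r)⌉ = ⌈10.247⌉ = 11 payments; the last is $17.44.
Total paid = 10·$70.00 + $17.44 = $717.44.
Total interest = total paid − principal = $717.44 − $648.00 = $69.44.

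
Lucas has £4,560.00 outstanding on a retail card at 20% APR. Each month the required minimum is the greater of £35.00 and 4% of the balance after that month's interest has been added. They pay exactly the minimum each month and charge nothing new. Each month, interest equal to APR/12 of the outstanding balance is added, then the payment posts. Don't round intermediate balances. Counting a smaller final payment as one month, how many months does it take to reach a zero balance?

Monthly rate r = 20%/12 = 1.66667% = 0.0166667.
While 4% of the post-interest balance exceeds £35.00, each month B ← (B·(1+r))·(1 − 0.04), i.e. B shrinks by the factor (1+r)·0.96 = 0.976.
This holds for months 1–69. Entering month 70 the balance is £853.10; 4% of the post-interest balance is now below £35.00, so the flat £35.00 minimum applies from here.
From month 70 a fixed £35.00 at rate r clears £853.10 in 32 more payments. Total: 69 + 32 = 101 months.

101 months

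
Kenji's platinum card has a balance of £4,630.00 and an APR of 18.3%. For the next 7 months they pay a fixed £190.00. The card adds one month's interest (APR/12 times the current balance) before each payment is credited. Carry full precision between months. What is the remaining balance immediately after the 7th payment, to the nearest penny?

£3,755.03

Monthly rate r = 18.3%/12 = 1.525% = 0.01525.
Each month: B ← B·(1+r) − £190.00.
Month 1: interest £70.61; balance after payment £4,510.61.
Month 2: interest £68.79; balance after payment £4,389.39.
Month 3: interest £66.94; balance after payment £4,266.33.
Month 4: interest £65.06; balance after payment £4,141.39.
Month 5: interest £63.16; balance after payment £4,014.55.
Month 6: interest £61.22; balance after payment £3,885.77.
Month 7: interest £59.26; balance after payment £3,755.03.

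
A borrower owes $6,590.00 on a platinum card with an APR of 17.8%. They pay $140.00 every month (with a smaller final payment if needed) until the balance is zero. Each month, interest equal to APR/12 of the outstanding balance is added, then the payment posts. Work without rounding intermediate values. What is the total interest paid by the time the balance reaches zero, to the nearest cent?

$4,801.60

Monthly rate r = 17.8%/12 = 1.48333% = 0.0148333.
Payoff takes n = ⌈−ln(1 − rB₀/P)/ln(1+r)⌉ = ⌈81.367⌉ = 82 payments; the last is $51.60.
Total paid = 81·$140.00 + $51.60 = $11,391.60.
Total interest = total paid − principal = $11,391.60 − $6,590.00 = $4,801.60.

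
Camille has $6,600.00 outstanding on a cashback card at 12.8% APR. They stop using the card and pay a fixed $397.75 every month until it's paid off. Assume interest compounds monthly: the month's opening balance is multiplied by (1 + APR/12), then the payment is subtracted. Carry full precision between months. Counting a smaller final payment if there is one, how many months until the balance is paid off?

19 payments

Monthly rate r = 12.8%/12 = 1.06667% = 0.0106667.
Recurrence: B ← B·(1+r) − $397.75.
Month 1: interest $70.40; balance after payment $6,272.65.
Month 2: interest $66.91; balance after payment $5,941.81.
Closed form: n = −ln(1 − rB₀/P)/ln(1+r) = −ln(0.823)/ln(1.01067) ≈ 18.359, so the balance reaches zero during payment 19.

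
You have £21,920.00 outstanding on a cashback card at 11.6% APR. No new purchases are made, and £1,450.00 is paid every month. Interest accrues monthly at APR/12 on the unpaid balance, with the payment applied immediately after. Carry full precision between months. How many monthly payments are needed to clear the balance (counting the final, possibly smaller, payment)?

17 months

Monthly rate r = 11.6%/12 = 0.966667% = 0.00966667.
Recurrence: B ← B·(1+r) − £1,450.00.
Month 1: interest £211.89; balance after payment £20,681.89.
Month 2: interest £199.92; balance after payment £19,431.82.
Closed form: n = −ln(1 − rB₀/P)/ln(1+r) = −ln(0.85387)/ln(1.00967) ≈ 16.422, so the balance reaches zero during payment 17.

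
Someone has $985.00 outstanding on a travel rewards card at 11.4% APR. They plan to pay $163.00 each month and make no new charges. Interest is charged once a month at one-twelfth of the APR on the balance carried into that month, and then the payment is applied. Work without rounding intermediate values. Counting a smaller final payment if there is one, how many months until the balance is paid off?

7 months

Monthly rate r = 11.4%/12 = 0.95% = 0.0095.
Recurrence: B ← B·(1+r) − $163.00.
Month 1: interest $9.36; balance after payment $831.36.
Month 2: interest $7.90; balance after payment $676.26.
Closed form: n = −ln(1 − rB₀/P)/ln(1+r) = −ln(0.94259)/ln(1.0095) ≈ 6.253, so the balance reaches zero during payment 7.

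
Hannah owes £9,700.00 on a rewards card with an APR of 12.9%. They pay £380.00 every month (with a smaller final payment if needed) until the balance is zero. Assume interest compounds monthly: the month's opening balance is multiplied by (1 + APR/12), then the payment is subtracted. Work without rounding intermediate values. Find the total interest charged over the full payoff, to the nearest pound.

Monthly rate r = 12.9%/12 = 1.075% = 0.01075.
Payoff takes n = ⌈−ln(1 − rB₀/P)/ln(1+r)⌉ = ⌈29.999⌉ = 30 payments; the last is £379.59.
Total paid = 29·£380.00 + £379.59 = £11,399.59.
Total interest = total paid − principal = £11,399.59 − £9,700.00 = £1,699.59.

£1,700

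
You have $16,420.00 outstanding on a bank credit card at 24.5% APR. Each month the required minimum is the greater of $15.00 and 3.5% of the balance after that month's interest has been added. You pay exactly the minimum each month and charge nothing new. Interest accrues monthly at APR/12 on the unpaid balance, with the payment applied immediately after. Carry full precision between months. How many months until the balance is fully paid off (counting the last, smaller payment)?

280 months

Monthly rate r = 24.5%/12 = 2.04167% = 0.0204167.
While 3.5% of the post-interest balance exceeds $15.00, each month B ← (B·(1+r))·(1 − 0.035), i.e. B shrinks by the factor (1+r)·0.965 = 0.9847.
This holds for months 1–238. Entering month 239 the balance is $418.73; 3.5% of the post-interest balance is now below $15.00, so the flat $15.00 minimum applies from here.
From month 239 a fixed $15.00 at rate r clears $418.73 in 42 more payments. Total: 238 + 42 = 280 months.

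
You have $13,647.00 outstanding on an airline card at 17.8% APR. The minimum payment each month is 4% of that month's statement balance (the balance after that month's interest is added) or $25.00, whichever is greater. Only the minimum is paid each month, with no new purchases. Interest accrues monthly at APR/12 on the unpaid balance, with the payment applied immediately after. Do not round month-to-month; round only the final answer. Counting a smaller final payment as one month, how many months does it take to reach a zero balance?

Monthly rate r = 17.8%/12 = 1.48333% = 0.0148333.
While 4% of the post-interest balance exceeds $25.00, each month B ← (B·(1+r))·(1 − 0.04), i.e. B shrinks by the factor (1+r)·0.96 = 0.97424.
This holds for months 1–119. Entering month 120 the balance is $611.34; 4% of the post-interest balance is now below $25.00, so the flat $25.00 minimum applies from here.
From month 120 a fixed $25.00 at rate r clears $611.34 in 31 more payments. Total: 119 + 31 = 150 months.

150 months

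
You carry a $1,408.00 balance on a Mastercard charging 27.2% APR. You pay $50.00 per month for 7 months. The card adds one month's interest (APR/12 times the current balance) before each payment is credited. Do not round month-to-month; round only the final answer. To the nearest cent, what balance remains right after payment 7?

$1,272.46

Monthly rate r = 27.2%/12 = 2.26667% = 0.0226667.
Each month: B ← B·(1+r) − $50.00.
Month 1: interest $31.91; balance after payment $1,389.91.
Month 2: interest $31.50; balance after payment $1,371.42.
Month 3: interest $31.09; balance after payment $1,352.50.
Month 4: interest $30.66; balance after payment $1,333.16.
Month 5: interest $30.22; balance after payment $1,313.38.
Month 6: interest $29.77; balance after payment $1,293.15.
Month 7: interest $29.31; balance after payment $1,272.46.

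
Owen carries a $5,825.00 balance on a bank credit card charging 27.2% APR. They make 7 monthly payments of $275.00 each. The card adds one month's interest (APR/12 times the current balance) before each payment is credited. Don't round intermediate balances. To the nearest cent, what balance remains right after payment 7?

Monthly rate r = 27.2%/12 = 2.26667% = 0.0226667.
Each month: B ← B·(1+r) − $275.00.
Month 1: interest $132.03; balance after payment $5,682.03.
Month 2: interest $128.79; balance after payment $5,535.83.
Month 3: interest $125.48; balance after payment $5,386.30.
Month 4: interest $122.09; balance after payment $5,233.39.
Month 5: interest $118.62; balance after payment $5,077.02.
Month 6: interest $115.08; balance after payment $4,917.10.
Month 7: interest $111.45; balance after payment $4,753.55.

$4,753.55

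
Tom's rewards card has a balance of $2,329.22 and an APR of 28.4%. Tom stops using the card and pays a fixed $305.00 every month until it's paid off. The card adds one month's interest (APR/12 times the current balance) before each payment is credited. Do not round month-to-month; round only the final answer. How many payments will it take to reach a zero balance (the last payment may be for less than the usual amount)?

Monthly rate r = 28.4%/12 = 2.36667% = 0.0236667.
Recurrence: B ← B·(1+r) − $305.00.
Month 1: interest $55.12; balance after payment $2,079.34.
Month 2: interest $49.21; balance after payment $1,823.56.
Closed form: n = −ln(1 − rB₀/P)/ln(1+r) = −ln(0.81926)/ln(1.02367) ≈ 8.523, so the balance reaches zero during payment 9.

9 months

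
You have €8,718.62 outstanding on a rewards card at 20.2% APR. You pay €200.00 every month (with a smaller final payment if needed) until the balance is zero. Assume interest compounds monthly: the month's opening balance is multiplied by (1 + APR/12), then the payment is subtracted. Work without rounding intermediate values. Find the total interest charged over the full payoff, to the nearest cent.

Monthly rate r = 20.2%/12 = 1.68333% = 0.0168333.
Payoff takes n = ⌈−ln(1 − rB₀/P)/ln(1+r)⌉ = ⌈79.288⌉ = 80 payments; the last is €57.94.
Total paid = 79·€200.00 + €57.94 = €15,857.94.
Total interest = total paid − principal = €15,857.94 − €8,718.62 = €7,139.32.

€7,139.32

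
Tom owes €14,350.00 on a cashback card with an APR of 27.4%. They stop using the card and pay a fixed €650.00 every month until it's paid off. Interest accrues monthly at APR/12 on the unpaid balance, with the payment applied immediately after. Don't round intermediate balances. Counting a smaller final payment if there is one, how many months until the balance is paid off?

Monthly rate r = 27.4%/12 = 2.28333% = 0.0228333.
Recurrence: B ← B·(1+r) − €650.00.
Month 1: interest €327.66; balance after payment €14,027.66.
Month 2: interest €320.30; balance after payment €13,697.96.
Closed form: n = −ln(1 − rB₀/P)/ln(1+r) = −ln(0.49591)/ln(1.02283) ≈ 31.066, so the balance reaches zero during payment 32.

32 months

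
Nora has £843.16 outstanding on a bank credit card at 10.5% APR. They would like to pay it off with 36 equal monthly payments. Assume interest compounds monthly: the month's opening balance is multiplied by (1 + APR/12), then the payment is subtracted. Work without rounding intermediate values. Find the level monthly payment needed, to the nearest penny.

Monthly rate r = 10.5%/12 = 0.875% = 0.00875.
Level-payment amortization: P = B₀·r / (1 − (1+r)^(−n)) = 843.16·0.00875 / (1 − 1.00875^(−36)).
Denominator 1 − (1+r)^(−36) = 0.269210529.
P = 7.37765 / 0.269210529 ≈ 27.40.

£27.40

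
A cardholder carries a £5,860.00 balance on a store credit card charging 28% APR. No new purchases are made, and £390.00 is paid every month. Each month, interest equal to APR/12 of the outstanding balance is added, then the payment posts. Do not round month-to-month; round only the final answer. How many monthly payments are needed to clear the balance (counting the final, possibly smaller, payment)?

Monthly rate r = 28%/12 = 2.33333% = 0.0233333.
Recurrence: B ← B·(1+r) − £390.00.
Month 1: interest £136.73; balance after payment £5,606.73.
Month 2: interest £130.82; balance after payment £5,347.56.
Closed form: n = −ln(1 − rB₀/P)/ln(1+r) = −ln(0.6494)/ln(1.02333) ≈ 18.717, so the balance reaches zero during payment 19.

19 payments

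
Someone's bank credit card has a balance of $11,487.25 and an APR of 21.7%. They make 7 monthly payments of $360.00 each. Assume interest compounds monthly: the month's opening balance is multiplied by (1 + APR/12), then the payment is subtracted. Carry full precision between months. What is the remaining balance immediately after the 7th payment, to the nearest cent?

Monthly rate r = 21.7%/12 = 1.80833% = 0.0180833.
Each month: B ← B·(1+r) − $360.00.
Month 1: interest $207.73; balance after payment $11,334.98.
Month 2: interest $204.97; balance after payment $11,179.95.
Month 3: interest $202.17; balance after payment $11,022.12.
Month 4: interest $199.32; balance after payment $10,861.44.
Month 5: interest $196.41; balance after payment $10,697.85.
Month 6: interest $193.45; balance after payment $10,531.30.
Month 7: interest $190.44; balance after payment $10,361.74.

$10,361.74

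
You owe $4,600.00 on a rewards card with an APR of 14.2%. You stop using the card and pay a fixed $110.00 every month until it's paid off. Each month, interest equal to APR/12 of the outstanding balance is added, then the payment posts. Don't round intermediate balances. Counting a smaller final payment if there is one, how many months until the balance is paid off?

59 payments

Monthly rate r = 14.2%/12 = 1.18333% = 0.0118333.
Recurrence: B ← B·(1+r) − $110.00.
Month 1: interest $54.43; balance after payment $4,544.43.
Month 2: interest $53.78; balance after payment $4,488.21.
Closed form: n = −ln(1 − rB₀/P)/ln(1+r) = −ln(0.50515)/ln(1.01183) ≈ 58.050, so the balance reaches zero during payment 59.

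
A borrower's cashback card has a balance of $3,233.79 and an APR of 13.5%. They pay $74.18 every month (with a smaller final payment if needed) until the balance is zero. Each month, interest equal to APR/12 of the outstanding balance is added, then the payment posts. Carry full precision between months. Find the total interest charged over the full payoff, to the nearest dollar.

Monthly rate r = 13.5%/12 = 1.125% = 0.01125.
Payoff takes n = ⌈−ln(1 − rB₀/P)/ln(1+r)⌉ = ⌈60.264⌉ = 61 payments; the last is $19.69.
Total paid = 60·$74.18 + $19.69 = $4,470.49.
Total interest = total paid − principal = $4,470.49 − $3,233.79 = $1,236.70.

$1,237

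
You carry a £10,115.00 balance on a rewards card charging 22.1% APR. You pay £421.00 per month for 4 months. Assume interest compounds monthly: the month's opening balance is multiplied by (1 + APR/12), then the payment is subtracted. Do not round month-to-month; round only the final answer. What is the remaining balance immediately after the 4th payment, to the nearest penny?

Monthly rate r = 22.1%/12 = 1.84167% = 0.0184167.
Each month: B ← B·(1+r) − £421.00.
Month 1: interest £186.28; balance after payment £9,880.28.
Month 2: interest £181.96; balance after payment £9,641.25.
Month 3: interest £177.56; balance after payment £9,397.81.
Month 4: interest £173.08; balance after payment £9,149.88.

£9,149.88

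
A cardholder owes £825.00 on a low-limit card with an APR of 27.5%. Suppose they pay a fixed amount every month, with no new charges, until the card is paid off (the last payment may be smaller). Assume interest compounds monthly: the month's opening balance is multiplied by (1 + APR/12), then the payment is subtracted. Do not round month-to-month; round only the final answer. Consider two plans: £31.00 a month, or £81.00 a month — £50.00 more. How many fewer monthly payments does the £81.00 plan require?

Monthly rate r = 27.5%/12 = 2.29167% = 0.0229167.
At £31.00/mo: n = ⌈−ln(1 − rB₀/P)/ln(1+r)⌉ = 42 payments (last £16.94); total interest = total paid − £825.00 = £462.94.
At £81.00/mo: 12 payments (last £59.40); total interest £125.40.
Payments saved = 42 − 12 = 30.

30 fewer payments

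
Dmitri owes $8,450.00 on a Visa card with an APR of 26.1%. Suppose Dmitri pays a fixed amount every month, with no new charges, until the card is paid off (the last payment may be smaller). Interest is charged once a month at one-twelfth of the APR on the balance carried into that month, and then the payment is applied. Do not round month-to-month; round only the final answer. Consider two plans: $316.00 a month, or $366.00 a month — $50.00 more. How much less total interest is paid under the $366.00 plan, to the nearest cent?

Monthly rate r = 26.1%/12 = 2.175% = 0.02175.
At $316.00/mo: n = ⌈−ln(1 − rB₀/P)/ln(1+r)⌉ = 41 payments (last $157.38); total interest = total paid − $8,450.00 = $4,347.38.
At $366.00/mo: 33 payments (last $152.70); total interest $3,414.70.
Interest saved = $4,347.38 − $3,414.70 = $932.68.

$932.68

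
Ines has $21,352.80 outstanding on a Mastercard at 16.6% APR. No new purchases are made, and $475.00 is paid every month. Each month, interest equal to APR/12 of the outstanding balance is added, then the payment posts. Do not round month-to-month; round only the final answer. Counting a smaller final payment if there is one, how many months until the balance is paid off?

Monthly rate r = 16.6%/12 = 1.38333% = 0.0138333.
Recurrence: B ← B·(1+r) − $475.00.
Month 1: interest $295.38; balance after payment $21,173.18.
Month 2: interest $292.90; balance after payment $20,991.08.
Closed form: n = −ln(1 − rB₀/P)/ln(1+r) = −ln(0.37815)/ln(1.01383) ≈ 70.784, so the balance reaches zero during payment 71.

71 months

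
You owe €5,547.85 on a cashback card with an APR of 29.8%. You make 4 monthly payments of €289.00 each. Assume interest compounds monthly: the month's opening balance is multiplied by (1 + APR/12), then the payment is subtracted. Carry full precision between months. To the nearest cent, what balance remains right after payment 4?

Monthly rate r = 29.8%/12 = 2.48333% = 0.0248333.
Each month: B ← B·(1+r) − €289.00.
Month 1: interest €137.77; balance after payment €5,396.62.
Month 2: interest €134.02; balance after payment €5,241.64.
Month 3: interest €130.17; balance after payment €5,082.81.
Month 4: interest €126.22; balance after payment €4,920.03.

€4,920.03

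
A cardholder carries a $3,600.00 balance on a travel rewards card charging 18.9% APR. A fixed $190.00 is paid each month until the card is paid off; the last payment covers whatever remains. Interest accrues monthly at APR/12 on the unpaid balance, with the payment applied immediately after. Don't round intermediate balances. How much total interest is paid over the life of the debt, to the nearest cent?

Monthly rate r = 18.9%/12 = 1.575% = 0.01575.
Payoff takes n = ⌈−ln(1 − rB₀/P)/ln(1+r)⌉ = ⌈22.680⌉ = 23 payments; the last is $129.47.
Total paid = 22·$190.00 + $129.47 = $4,309.47.
Total interest = total paid − principal = $4,309.47 − $3,600.00 = $709.47.

$709.47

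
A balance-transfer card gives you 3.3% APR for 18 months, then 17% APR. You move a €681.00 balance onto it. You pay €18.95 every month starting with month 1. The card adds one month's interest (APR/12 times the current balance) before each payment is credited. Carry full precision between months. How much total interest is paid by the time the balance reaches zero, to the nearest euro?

€91

Promo months 1–18 at r₀ = 3.3%/12 = 0.00275; months 19+ at r₁ = 17%/12 = 0.0141667.
After month 18: iterate B ← B·(1+r₀) − €18.95 for 18 months → €366.32.
Then at r₁ with €18.95/mo: n₂ = −ln(1 − r₁·B/P)/ln(1+r₁) ≈ 22.75 → 23 more payments.
Total paid = 40·€18.95 + €14.20 = €772.20; interest = €772.20 − €681.00 = €91.20.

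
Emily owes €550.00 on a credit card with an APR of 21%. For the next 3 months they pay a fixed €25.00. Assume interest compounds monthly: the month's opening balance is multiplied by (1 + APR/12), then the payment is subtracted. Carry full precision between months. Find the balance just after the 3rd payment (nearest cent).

Monthly rate r = 21%/12 = 1.75% = 0.0175.
Each month: B ← B·(1+r) − €25.00.
Month 1: interest €9.63; balance after payment €534.62.
Month 2: interest €9.36; balance after payment €518.98.
Month 3: interest €9.08; balance after payment €503.06.

€503.06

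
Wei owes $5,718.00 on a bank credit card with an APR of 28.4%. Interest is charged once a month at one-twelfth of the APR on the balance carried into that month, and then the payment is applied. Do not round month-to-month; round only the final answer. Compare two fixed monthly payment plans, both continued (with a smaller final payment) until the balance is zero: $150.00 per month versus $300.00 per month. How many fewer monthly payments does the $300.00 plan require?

74 fewer payments

Monthly rate r = 28.4%/12 = 2.36667% = 0.0236667.
At $150.00/mo: n = ⌈−ln(1 − rB₀/P)/ln(1+r)⌉ = 100 payments (last $57.19); total interest = total paid − $5,718.00 = $9,189.19.
At $300.00/mo: 26 payments (last $193.71); total interest $1,975.71.
Payments saved = 100 − 26 = 74.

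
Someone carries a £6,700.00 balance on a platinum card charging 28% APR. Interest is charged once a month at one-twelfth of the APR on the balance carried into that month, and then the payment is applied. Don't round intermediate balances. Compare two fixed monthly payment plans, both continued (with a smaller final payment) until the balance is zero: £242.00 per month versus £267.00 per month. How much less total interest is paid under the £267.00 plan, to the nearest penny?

£700.08

Monthly rate r = 28%/12 = 2.33333% = 0.0233333.
At £242.00/mo: n = ⌈−ln(1 − rB₀/P)/ln(1+r)⌉ = 46 payments (last £5.69); total interest = total paid − £6,700.00 = £4,195.69.
At £267.00/mo: 39 payments (last £49.61); total interest £3,495.61.
Interest saved = £4,195.69 − £3,495.61 = £700.08.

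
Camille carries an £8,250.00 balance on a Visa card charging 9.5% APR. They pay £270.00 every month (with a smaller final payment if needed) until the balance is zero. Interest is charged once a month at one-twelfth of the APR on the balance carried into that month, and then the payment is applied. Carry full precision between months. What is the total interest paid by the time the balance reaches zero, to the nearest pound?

Monthly rate r = 9.5%/12 = 0.791667% = 0.00791667.
Payoff takes n = ⌈−ln(1 − rB₀/P)/ln(1+r)⌉ = ⌈35.120⌉ = 36 payments; the last is £32.48.
Total paid = 35·£270.00 + £32.48 = £9,482.48.
Total interest = total paid − principal = £9,482.48 − £8,250.00 = £1,232.48.

£1,232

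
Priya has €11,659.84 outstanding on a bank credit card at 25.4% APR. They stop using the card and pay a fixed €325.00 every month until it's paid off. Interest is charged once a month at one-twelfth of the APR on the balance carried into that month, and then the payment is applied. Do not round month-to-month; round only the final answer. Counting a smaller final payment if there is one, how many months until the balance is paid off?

Monthly rate r = 25.4%/12 = 2.11667% = 0.0211667.
Recurrence: B ← B·(1+r) − €325.00.
Month 1: interest €246.80; balance after payment €11,581.64.
Month 2: interest €245.14; balance after payment €11,501.78.
Closed form: n = −ln(1 − rB₀/P)/ln(1+r) = −ln(0.24062)/ln(1.02117) ≈ 68.012, so the balance reaches zero during payment 69.

69 payments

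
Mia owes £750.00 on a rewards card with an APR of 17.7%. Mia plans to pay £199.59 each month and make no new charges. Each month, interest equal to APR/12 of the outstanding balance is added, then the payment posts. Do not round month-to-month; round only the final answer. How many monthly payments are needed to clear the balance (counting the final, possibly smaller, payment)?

4 payments

Monthly rate r = 17.7%/12 = 1.475% = 0.01475.
Recurrence: B ← B·(1+r) − £199.59.
Month 1: interest £11.06; balance after payment £561.47.
Month 2: interest £8.28; balance after payment £370.16.
Month 3: interest £5.46; balance after payment £176.03.
Month 4: interest £2.60; balance after payment £0.00.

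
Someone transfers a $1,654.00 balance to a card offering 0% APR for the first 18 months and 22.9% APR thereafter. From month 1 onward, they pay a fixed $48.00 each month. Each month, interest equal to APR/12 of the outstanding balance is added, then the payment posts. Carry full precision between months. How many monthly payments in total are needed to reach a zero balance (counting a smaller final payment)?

38 months

Promo months 1–18 at r₀ = 0%/12 = 0; months 19+ at r₁ = 22.9%/12 = 0.0190833.
After month 18 (no interest yet): B = $1,654.00 − 18·$48.00 = $790.00.
Then at r₁ with $48.00/mo: n₂ = −ln(1 − r₁·B/P)/ln(1+r₁) ≈ 19.94 → 20 more payments.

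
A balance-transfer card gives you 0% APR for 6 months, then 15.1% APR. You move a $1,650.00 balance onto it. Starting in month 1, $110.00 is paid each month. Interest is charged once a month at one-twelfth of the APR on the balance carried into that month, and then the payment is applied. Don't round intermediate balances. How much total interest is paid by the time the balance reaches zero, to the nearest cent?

$67.45

Promo months 1–6 at r₀ = 0%/12 = 0; months 7+ at r₁ = 15.1%/12 = 0.0125833.
After month 6 (no interest yet): B = $1,650.00 − 6·$110.00 = $990.00.
Then at r₁ with $110.00/mo: n₂ = −ln(1 − r₁·B/P)/ln(1+r₁) ≈ 9.61 → 10 more payments.
Total paid = 15·$110.00 + $67.45 = $1,717.45; interest = $1,717.45 − $1,650.00 = $67.45.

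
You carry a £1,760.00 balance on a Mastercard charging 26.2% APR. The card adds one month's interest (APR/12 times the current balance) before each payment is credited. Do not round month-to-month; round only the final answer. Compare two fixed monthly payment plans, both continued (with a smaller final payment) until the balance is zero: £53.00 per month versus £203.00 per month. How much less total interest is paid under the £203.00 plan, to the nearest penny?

£1,195.52

Monthly rate r = 26.2%/12 = 2.18333% = 0.0218333.
At £53.00/mo: n = ⌈−ln(1 − rB₀/P)/ln(1+r)⌉ = 60 payments (last £41.31); total interest = total paid − £1,760.00 = £1,408.31.
At £203.00/mo: 10 payments (last £145.79); total interest £212.79.
Interest saved = £1,408.31 − £212.79 = £1,195.52.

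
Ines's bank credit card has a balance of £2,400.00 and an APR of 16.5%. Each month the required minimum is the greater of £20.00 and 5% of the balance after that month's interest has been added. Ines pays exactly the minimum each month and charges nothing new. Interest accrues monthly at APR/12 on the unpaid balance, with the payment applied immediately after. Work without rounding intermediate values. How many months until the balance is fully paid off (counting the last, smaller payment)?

Monthly rate r = 16.5%/12 = 1.375% = 0.01375.
While 5% of the post-interest balance exceeds £20.00, each month B ← (B·(1+r))·(1 − 0.05), i.e. B shrinks by the factor (1+r)·0.95 = 0.96306.
This holds for months 1–48. Entering month 49 the balance is £394.12; 5% of the post-interest balance is now below £20.00, so the flat £20.00 minimum applies from here.
From month 49 a fixed £20.00 at rate r clears £394.12 in 24 more payments. Total: 48 + 24 = 72 months.

72 months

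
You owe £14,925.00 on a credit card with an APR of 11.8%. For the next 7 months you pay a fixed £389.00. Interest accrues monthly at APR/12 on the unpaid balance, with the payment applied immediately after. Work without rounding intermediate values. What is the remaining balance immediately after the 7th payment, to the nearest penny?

Monthly rate r = 11.8%/12 = 0.983333% = 0.00983333.
Each month: B ← B·(1+r) − £389.00.
Month 1: interest £146.76; balance after payment £14,682.76.
Month 2: interest £144.38; balance after payment £14,438.14.
Month 3: interest £141.98; balance after payment £14,191.12.
Month 4: interest £139.55; balance after payment £13,941.66.
Month 5: interest £137.09; balance after payment £13,689.76.
Month 6: interest £134.62; balance after payment £13,435.37.
Month 7: interest £132.11; balance after payment £13,178.49.

£13,178.49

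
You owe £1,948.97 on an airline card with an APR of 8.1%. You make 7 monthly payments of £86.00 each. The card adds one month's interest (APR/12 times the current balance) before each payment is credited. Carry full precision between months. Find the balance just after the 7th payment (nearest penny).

Monthly rate r = 8.1%/12 = 0.675% = 0.00675.
Each month: B ← B·(1+r) − £86.00.
Month 1: interest £13.16; balance after payment £1,876.13.
Month 2: interest £12.66; balance after payment £1,802.79.
Month 3: interest £12.17; balance after payment £1,728.96.
Month 4: interest £11.67; balance after payment £1,654.63.
Month 5: interest £11.17; balance after payment £1,579.80.
Month 6: interest £10.66; balance after payment £1,504.46.
Month 7: interest £10.16; balance after payment £1,428.62.

£1,428.62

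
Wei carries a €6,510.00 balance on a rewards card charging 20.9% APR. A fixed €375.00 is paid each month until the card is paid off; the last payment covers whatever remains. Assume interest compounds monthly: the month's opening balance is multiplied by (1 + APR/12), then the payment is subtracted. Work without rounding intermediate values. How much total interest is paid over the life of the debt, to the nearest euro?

€1,310

Monthly rate r = 20.9%/12 = 1.74167% = 0.0174167.
Payoff takes n = ⌈−ln(1 − rB₀/P)/ln(1+r)⌉ = ⌈20.852⌉ = 21 payments; the last is €319.83.
Total paid = 20·€375.00 + €319.83 = €7,819.83.
Total interest = total paid − principal = €7,819.83 − €6,510.00 = €1,309.83.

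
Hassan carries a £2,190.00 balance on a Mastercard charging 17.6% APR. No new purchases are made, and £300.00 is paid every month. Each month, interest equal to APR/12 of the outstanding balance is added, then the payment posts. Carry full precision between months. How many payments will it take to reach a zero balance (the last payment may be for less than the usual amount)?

8 payments

Monthly rate r = 17.6%/12 = 1.46667% = 0.0146667.
Recurrence: B ← B·(1+r) − £300.00.
Month 1: interest £32.12; balance after payment £1,922.12.
Month 2: interest £28.19; balance after payment £1,650.31.
Closed form: n = −ln(1 − rB₀/P)/ln(1+r) = −ln(0.89293)/ln(1.01467) ≈ 7.778, so the balance reaches zero during payment 8.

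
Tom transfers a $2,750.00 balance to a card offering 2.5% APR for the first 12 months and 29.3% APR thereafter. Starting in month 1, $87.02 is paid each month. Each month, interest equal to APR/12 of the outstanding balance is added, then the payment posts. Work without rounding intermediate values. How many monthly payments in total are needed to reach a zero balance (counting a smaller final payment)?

41 payments

Promo months 1–12 at r₀ = 2.5%/12 = 0.00208333; months 13+ at r₁ = 29.3%/12 = 0.0244167.
After month 12: iterate B ← B·(1+r₀) − $87.02 for 12 months → $1,763.25.
Then at r₁ with $87.02/mo: n₂ = −ln(1 − r₁·B/P)/ln(1+r₁) ≈ 28.30 → 29 more payments.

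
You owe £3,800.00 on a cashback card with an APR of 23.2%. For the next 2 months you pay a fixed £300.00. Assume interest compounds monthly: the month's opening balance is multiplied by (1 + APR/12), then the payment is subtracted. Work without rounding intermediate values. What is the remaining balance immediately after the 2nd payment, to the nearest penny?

Monthly rate r = 23.2%/12 = 1.93333% = 0.0193333.
Each month: B ← B·(1+r) − £300.00.
Month 1: interest £73.47; balance after payment £3,573.47.
Month 2: interest £69.09; balance after payment £3,342.55.

£3,342.55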